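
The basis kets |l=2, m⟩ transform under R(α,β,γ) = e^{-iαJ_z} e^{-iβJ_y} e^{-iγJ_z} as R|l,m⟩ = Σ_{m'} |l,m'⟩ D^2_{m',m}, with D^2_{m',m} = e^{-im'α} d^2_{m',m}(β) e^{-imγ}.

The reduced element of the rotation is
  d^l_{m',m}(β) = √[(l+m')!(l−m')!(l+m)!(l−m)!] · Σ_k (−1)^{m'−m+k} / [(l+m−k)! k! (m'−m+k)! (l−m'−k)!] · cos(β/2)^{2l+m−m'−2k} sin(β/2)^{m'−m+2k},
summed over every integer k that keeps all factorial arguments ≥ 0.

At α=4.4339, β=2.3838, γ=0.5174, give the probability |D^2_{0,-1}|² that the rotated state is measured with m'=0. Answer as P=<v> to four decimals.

Split into d^2_{0,-1}(β=2.3838) × two z-phases.
Half-angle: c=0.369895, s=0.929073. N=√(2·2·1·6)=4.898979
k: max(0,(-1)−(0))=0 … min(2+(-1),2−(0))=1
  k=0: (−1)^1·4.8990/(2)·0.3699^3·0.9291^1 = -0.115176
  k=1: (−1)^2·4.8990/(2)·0.3699^1·0.9291^3 = +0.726615
d^2_{0,-1}(2.3838) = -0.115176 +0.726615 = +0.611439
|D^2_{0,-1}|² = |d^2_{0,-1}(β)|² = (+0.611439)² = 0.373858 (the z-rotation phases have unit modulus)

P=0.3739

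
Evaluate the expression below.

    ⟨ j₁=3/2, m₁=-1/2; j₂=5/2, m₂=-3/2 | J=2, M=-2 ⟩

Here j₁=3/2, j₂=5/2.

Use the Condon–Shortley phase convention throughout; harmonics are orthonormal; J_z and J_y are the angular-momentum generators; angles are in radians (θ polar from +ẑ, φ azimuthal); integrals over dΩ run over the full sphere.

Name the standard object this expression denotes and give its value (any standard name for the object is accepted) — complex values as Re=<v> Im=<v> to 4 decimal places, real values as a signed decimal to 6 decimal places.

Clebsch–Gordan coefficient, −√(8/21) ≈ -0.617213

This is a Clebsch–Gordan (vector-coupling) coefficient.
j₁+j₂−J=2  J+j₁−j₂=1  J−j₁+j₂=3  j₁+j₂+J+1=7
(j₁±m₁, j₂±m₂, J±M) = (1,2,1,4,0,4)
P² = 96/7
sum k=1..1:
  [1] −1/6 = -1/6
S = -1/6
C² = P²·S² = 8/21 ; C = -0.617213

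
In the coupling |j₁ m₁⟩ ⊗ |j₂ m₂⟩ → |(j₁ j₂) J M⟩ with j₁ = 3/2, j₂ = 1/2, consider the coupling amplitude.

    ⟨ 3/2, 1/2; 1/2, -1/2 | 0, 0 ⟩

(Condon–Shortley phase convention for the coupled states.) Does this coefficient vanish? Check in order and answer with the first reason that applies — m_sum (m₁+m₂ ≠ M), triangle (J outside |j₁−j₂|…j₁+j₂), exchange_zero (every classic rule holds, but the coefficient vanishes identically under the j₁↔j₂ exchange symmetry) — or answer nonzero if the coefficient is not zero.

triangle

m-sum: m₁+m₂ = 1/2+(-1/2) = 0, M = 0  ✓
triangle: need |j₁−j₂| ≤ J ≤ j₁+j₂, i.e. J ∈ [1, 2]; J = 0 is outside ✗ ⇒ coefficient is 0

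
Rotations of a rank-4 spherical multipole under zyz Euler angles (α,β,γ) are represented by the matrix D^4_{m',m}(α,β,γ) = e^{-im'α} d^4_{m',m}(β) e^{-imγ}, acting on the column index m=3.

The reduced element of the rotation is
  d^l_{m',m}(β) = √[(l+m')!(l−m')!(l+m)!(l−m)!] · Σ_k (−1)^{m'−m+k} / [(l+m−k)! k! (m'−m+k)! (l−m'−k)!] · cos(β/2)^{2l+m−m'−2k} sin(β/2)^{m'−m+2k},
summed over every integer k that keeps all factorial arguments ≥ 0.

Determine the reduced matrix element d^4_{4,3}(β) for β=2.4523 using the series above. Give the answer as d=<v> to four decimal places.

d=-0.0013

d^4_{4,3}(β=2.4523) via the finite sum:
Half-angle: c=0.337864, s=0.941195. N=√(40320·1·5040·1)=14255.272709
Admissible k: 0..0 (factorial args all ≥0)
  k=0: (−1)^1·14255.2727/(5040)·0.3379^7·0.9412^1 = -0.001338
d^4_{4,3}(2.4523) = -0.001338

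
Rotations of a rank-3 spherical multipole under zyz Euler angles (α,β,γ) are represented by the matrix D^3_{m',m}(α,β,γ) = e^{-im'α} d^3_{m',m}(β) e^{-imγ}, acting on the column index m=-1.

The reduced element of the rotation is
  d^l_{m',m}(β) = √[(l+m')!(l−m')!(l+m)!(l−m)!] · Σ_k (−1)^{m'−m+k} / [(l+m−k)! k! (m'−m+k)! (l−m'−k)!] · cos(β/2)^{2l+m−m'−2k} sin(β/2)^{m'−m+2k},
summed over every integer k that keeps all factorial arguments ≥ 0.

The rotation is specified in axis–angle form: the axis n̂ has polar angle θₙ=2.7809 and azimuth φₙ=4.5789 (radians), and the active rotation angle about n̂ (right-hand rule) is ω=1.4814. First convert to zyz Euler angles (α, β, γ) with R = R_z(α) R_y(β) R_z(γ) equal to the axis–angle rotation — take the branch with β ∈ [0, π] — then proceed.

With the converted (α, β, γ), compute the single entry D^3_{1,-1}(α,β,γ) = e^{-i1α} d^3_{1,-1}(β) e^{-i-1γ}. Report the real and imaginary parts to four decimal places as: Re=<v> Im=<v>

Axis–angle → zyz. n̂ = (sinθₙcosφₙ, sinθₙsinφₙ, cosθₙ) = (-0.046971, -0.349783, -0.935653), ω = 1.4814.
R = I cosω + sinω [n̂]ₓ + (1−cosω) n̂n̂ᵀ gives
  R = [+0.091287, +0.946879, -0.308361; -0.916953, +0.200702, +0.344841; +0.388411, +0.251273, +0.886566]
β = atan2(√(R₁₃²+R₂₃²), R₃₃) = 0.480929; α = atan2(R₂₃, R₁₃) mod 2π = 2.300404; γ = atan2(R₃₂, −R₃₁) mod 2π = 2.567382
Split into d^3_{1,-1}(β=0.4809) × two z-phases.
With c≡cos(β/2)=0.971227 and s≡sin(β/2)=0.238154, N=[24·2·2·24]^{1/2}=48.000000
Admissible k: 0..2 (factorial args all ≥0)
  k=0: (−1)^2·48.0000/(8)·0.9712^4·0.2382^2 = +0.302796
  k=1: (−1)^3·48.0000/(6)·0.9712^2·0.2382^4 = -0.024275
  k=2: (−1)^4·48.0000/(48)·0.9712^0·0.2382^6 = +0.000182
d^3_{1,-1}(0.4809) = +0.302796 -0.024275 +0.000182 = +0.278703
D = (-0.666577-0.745436i)·(+0.278703)·(-0.839621+0.543172i) = +0.268829+0.073527i

Re=0.2688 Im=0.0735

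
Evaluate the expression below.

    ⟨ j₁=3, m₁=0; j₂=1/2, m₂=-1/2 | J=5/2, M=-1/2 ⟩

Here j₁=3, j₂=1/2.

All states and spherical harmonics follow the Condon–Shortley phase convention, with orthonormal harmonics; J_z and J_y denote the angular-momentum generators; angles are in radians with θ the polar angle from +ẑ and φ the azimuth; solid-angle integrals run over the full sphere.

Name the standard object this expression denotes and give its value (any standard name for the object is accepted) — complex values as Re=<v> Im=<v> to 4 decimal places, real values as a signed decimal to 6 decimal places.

This is a Clebsch–Gordan (vector-coupling) coefficient.
√[6·1!5!0!/7! · 3!3!0!1!2!3!] = √(432/7)
  +(−1)^0/∏(0,1,3,0,2,0)! = 1/12  (running 1/12)
⟨..|..⟩ = √(432/7)·(1/12) = +0.654654

Clebsch–Gordan coefficient, +√(3/7) ≈ +0.654654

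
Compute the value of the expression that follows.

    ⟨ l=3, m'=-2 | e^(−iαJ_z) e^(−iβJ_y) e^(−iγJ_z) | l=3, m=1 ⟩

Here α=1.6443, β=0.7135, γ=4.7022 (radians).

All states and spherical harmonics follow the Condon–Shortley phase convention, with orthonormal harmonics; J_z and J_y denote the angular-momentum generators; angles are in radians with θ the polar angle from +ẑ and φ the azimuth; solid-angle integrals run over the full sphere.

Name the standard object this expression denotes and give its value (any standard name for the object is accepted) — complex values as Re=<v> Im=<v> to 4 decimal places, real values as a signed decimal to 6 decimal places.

Wigner D-matrix element, Re=0.0323 Im=-0.2037

This is a Wigner D-matrix element — the rotation-matrix element ⟨l m'| R(α,β,γ) |l m⟩ in the angular-momentum basis.
Split into d^3_{-2,1}(β=0.7135) × two z-phases.
With c≡cos(β/2)=0.937037 and s≡sin(β/2)=0.349231, N=[1·120·24·2]^{1/2}=75.894664
The bounds max(0,m−m')=3 and min(l+m,l−m')=4 give 2 terms
  k=3: (−1)^0·75.8947/(12)·0.9370^3·0.3492^3 = +0.221634
  k=4: (−1)^1·75.8947/(24)·0.9370^1·0.3492^5 = -0.015393
d^3_{-2,1}(0.7135) = +0.221634 -0.015393 = +0.206242
D = (-0.989214-0.146478i)·(+0.206242)·(-0.010189+0.999948i) = +0.032287-0.203699i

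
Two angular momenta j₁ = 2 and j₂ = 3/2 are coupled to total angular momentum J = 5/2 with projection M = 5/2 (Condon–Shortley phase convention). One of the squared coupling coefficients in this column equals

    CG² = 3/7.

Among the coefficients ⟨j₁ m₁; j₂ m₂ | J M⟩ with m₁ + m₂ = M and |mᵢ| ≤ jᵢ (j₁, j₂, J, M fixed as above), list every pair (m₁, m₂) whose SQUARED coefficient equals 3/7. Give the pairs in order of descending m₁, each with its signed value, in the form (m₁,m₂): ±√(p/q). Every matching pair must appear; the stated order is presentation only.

Admissible pairs with m₁+m₂ = M = 5/2: (1,3/2), (2,1/2)
  (m₁,m₂)=(2,1/2): CG² = 4/7, CG = +√(4/7)
  (m₁,m₂)=(1,3/2): CG² = 3/7, CG = −√(3/7)   ← matches the target
Pairs with CG² = 3/7: (1,3/2): −√(3/7)

(1,3/2): −√(3/7)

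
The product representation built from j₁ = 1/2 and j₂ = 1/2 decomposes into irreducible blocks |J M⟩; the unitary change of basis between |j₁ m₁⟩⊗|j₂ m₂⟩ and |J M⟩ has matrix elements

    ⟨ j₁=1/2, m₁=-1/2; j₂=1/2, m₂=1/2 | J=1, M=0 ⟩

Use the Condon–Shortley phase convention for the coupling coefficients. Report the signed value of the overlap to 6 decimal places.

triangle: 0!*1!*1!/3! = 1/6
(j±m)!: 0!*1!*1!*0!*1!*1! = 1
prefactor² = (2J+1)*Δ*N² = 1/2
  k=0: +1/(0!*0!*1!*1!*0!*0!) = 1
Σ = 1  ⇒  CG² = 1/2*1² = 1/2
CG = +√(1/2) = +0.707107

+0.707107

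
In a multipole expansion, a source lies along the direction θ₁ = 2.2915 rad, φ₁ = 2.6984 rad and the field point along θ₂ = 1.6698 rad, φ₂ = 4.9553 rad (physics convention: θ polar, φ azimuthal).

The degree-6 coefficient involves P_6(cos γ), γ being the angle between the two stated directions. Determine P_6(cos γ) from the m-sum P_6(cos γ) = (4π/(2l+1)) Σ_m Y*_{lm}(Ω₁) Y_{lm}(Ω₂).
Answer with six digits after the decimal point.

0.301401

Expand P_6 via completeness: Σ_{m} conj(Y_{6,m}) at Ω₁ times Y_{6,m} at Ω₂ —
  m=-6: (-0.07699 - 0.04032j) × (-0.05305 + 0.46605j) = 0.02287 - 0.03374j  (running Σ = 0.02287 - 0.03374j)
  m=-5: (-0.15900 - 0.21127j) × (-0.15126 - 0.05629j) = 0.01216 + 0.04091j  (running Σ = 0.03503 + 0.00717j)
  m=-4: (-0.08645 - 0.42219j) × (-0.17609 + 0.25786j) = 0.12409 + 0.05205j  (running Σ = 0.15912 + 0.05922j)
  m=-3: (0.07798 - 0.31697j) × (-0.12221 - 0.13690j) = -0.05292 + 0.02806j  (running Σ = 0.10620 + 0.08728j)
  m=-2: (-0.06746 + 0.08267j) × (-0.23594 + 0.12458j) = 0.00562 - 0.02791j  (running Σ = 0.11182 + 0.05937j)
  m=-1: (-0.33330 + 0.15821j) × (-0.04591 - 0.18525j) = 0.04461 + 0.05448j  (running Σ = 0.15643 + 0.11385j)
  m=0: (0.00413 + 0.00000j) × (-0.25453 + 0.00000j) = -0.00105 + 0.00000j  (running Σ = 0.15537 + 0.11385j)
  m=1: (0.33330 + 0.15821j) × (0.04591 - 0.18525j) = 0.04461 - 0.05448j  (running Σ = 0.19999 + 0.05937j)
  m=2: (-0.06746 - 0.08267j) × (-0.23594 - 0.12458j) = 0.00562 + 0.02791j  (running Σ = 0.20560 + 0.08728j)
  m=3: (-0.07798 - 0.31697j) × (0.12221 - 0.13690j) = -0.05292 - 0.02806j  (running Σ = 0.15268 + 0.05922j)
  m=4: (-0.08645 + 0.42219j) × (-0.17609 - 0.25786j) = 0.12409 - 0.05205j  (running Σ = 0.27677 + 0.00717j)
  m=5: (0.15900 - 0.21127j) × (0.15126 - 0.05629j) = 0.01216 - 0.04091j  (running Σ = 0.28893 - 0.03374j)
  m=6: (-0.07699 + 0.04032j) × (-0.05305 - 0.46605j) = 0.02287 + 0.03374j  (running Σ = 0.31180 - 0.00000j)
Accumulated sum 0.31180 - 0.00000j; after 4π/(2l+1) scaling, 0.30140 - 0.00000j ⇒ P_6 = 0.301401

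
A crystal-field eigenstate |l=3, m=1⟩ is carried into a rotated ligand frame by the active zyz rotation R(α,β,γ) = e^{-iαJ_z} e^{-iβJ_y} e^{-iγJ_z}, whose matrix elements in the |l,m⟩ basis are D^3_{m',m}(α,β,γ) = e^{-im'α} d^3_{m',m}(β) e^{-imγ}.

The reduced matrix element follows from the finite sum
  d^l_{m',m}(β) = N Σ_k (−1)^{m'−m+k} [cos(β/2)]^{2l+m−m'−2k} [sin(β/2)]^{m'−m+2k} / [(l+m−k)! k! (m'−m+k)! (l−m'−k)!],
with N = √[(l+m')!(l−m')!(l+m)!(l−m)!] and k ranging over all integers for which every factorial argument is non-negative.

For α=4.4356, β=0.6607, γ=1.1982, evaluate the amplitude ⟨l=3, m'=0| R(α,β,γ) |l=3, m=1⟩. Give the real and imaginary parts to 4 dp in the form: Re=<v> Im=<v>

D^3_{0,1}(4.4356,0.6607,1.1982) = e^{-i·0·4.4356}·d^3_{0,1}(0.6607)·e^{-i·1·1.1982}. Compute d first:
With c≡cos(β/2)=0.945929 and s≡sin(β/2)=0.324374, N=[6·6·24·2]^{1/2}=41.569219
k∈{1,2,3} keeps every argument non-negative
  k=1: (−1)^0·41.5692/(12)·0.9459^5·0.3244^1 = +0.850999
  k=2: (−1)^1·41.5692/(4)·0.9459^3·0.3244^3 = -0.300211
  k=3: (−1)^2·41.5692/(12)·0.9459^1·0.3244^5 = +0.011767
d^3_{0,1}(0.6607) = +0.850999 -0.300211 +0.011767 = +0.562556
D = (+1.000000+0.000000i)·(+0.562556)·(+0.364035-0.931385i) = +0.204790-0.523957i

Re=0.2048 Im=-0.5240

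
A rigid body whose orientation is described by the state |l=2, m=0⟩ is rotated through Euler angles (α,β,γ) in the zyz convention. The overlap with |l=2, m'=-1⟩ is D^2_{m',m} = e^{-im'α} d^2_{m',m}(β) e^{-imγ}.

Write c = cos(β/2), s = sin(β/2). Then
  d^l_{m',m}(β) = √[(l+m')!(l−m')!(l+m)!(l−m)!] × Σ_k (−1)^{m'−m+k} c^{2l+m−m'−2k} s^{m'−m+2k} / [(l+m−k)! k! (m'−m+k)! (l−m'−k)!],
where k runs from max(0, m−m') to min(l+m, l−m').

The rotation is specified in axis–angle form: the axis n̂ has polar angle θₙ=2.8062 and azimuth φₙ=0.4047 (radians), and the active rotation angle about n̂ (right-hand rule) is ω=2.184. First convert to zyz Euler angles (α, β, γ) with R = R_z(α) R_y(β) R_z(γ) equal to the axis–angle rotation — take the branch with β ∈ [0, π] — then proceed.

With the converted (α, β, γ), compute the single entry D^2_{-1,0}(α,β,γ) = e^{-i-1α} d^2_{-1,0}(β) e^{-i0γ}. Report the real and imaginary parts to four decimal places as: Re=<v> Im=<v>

Axis–angle → zyz. n̂ = (sinθₙcosφₙ, sinθₙsinφₙ, cosθₙ) = (+0.302552, +0.129597, -0.944281), ω = 2.1840.
R = I cosω + sinω [n̂]ₓ + (1−cosω) n̂n̂ᵀ gives
  R = [-0.431273, +0.834016, -0.344124; -0.710467, -0.549030, -0.440231; -0.556094, +0.054628, +0.829322]
β = atan2(√(R₁₃²+R₂₃²), R₃₃) = 0.592903; α = atan2(R₂₃, R₁₃) mod 2π = 4.048914; γ = atan2(R₃₂, −R₃₁) mod 2π = 0.097921
First d^2_{-1,0}(β=0.5929), then the phase factors e^{-i(-1)α} and e^{-i(0)γ}:
c=cos(0.592903/2)=0.956379, s=sin(0.592903/2)=0.292128; N=√[1·6·2·2]=4.898979
The bounds max(0,m−m')=1 and min(l+m,l−m')=2 give 2 terms
  k=1: (−1)^0·4.8990/(2)·0.9564^3·0.2921^1 = +0.625950
  k=2: (−1)^1·4.8990/(2)·0.9564^1·0.2921^3 = -0.058402
d^2_{-1,0}(0.5929) = +0.625950 -0.058402 = +0.567548
D = (-0.615858-0.787857i)·(+0.567548)·(+1.000000+0.000000i) = -0.349529-0.447147i

Re=-0.3495 Im=-0.4471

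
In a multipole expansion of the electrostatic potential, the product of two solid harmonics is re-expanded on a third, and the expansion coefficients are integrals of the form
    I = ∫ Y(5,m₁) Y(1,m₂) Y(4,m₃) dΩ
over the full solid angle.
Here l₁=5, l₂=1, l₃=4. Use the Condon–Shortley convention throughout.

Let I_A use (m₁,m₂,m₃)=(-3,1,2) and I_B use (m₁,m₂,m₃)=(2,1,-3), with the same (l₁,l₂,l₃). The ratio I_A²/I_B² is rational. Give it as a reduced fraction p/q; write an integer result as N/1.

28/3

Same 5,1,4: normalisation and zero-m 3j drop out of the ratio.
A: Δ: 2! 8! 0! / 11! → 1/495; sum: t=2:+1/2880 = 1/2880; 3j²(5 1 4; -3 1 2) = Δ·Π!·Σ² = 28/495  (sign +1)
B: Δ: 2! 8! 0! / 11! → 1/495; sum: t=2:+1/10080 = 1/10080; 3j²(5 1 4; 2 1 -3) = Δ·Π!·Σ² = 1/165  (sign -1)
I_A²/I_B² = (28/495)/(1/165) = 28/3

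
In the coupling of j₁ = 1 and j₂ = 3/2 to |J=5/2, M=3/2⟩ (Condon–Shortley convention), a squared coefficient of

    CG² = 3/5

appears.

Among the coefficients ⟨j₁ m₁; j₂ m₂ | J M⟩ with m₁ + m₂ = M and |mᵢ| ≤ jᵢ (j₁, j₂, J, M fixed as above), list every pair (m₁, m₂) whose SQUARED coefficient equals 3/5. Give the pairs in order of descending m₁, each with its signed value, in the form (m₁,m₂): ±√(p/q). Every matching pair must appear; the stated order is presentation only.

(1,1/2): +√(3/5)

Admissible pairs with m₁+m₂ = M = 3/2: (0,3/2), (1,1/2)
  (m₁,m₂)=(1,1/2): CG² = 3/5, CG = +√(3/5)   ← matches the target
  (m₁,m₂)=(0,3/2): CG² = 2/5, CG = +√(2/5)
Pairs with CG² = 3/5: (1,1/2): +√(3/5)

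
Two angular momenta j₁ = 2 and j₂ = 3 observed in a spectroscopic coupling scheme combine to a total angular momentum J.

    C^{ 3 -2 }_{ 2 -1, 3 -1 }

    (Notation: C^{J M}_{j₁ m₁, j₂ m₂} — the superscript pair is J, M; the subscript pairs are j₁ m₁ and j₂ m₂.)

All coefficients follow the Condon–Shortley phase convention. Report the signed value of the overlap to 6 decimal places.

-0.500000  (= −√(1/4))

j₁+j₂−J=2  J+j₁−j₂=2  J−j₁+j₂=4  j₁+j₂+J+1=9
(j₁±m₁, j₂±m₂, J±M) = (1,3,2,4,1,5)
P² = 64
sum k=1..2:
  [1] −1/12 = -1/12
  [2] +1/48 = 1/48
S = -1/16
C² = P²·S² = 1/4 ; C = -0.500000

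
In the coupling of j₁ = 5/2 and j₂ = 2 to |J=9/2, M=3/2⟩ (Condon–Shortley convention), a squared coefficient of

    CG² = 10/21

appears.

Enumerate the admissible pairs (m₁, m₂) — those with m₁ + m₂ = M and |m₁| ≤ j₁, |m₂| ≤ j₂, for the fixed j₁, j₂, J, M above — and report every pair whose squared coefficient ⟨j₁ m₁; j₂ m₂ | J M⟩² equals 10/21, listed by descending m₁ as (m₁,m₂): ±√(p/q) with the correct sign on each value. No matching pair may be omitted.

(1/2,1): +√(10/21)

Admissible pairs with m₁+m₂ = M = 3/2: (-1/2,2), (1/2,1), (3/2,0), (5/2,-1)
  (m₁,m₂)=(5/2,-1): CG² = 1/21, CG = +√(1/21)
  (m₁,m₂)=(3/2,0): CG² = 5/14, CG = +√(5/14)
  (m₁,m₂)=(1/2,1): CG² = 10/21, CG = +√(10/21)   ← matches the target
  (m₁,m₂)=(-1/2,2): CG² = 5/42, CG = +√(5/42)
Pairs with CG² = 10/21: (1/2,1): +√(10/21)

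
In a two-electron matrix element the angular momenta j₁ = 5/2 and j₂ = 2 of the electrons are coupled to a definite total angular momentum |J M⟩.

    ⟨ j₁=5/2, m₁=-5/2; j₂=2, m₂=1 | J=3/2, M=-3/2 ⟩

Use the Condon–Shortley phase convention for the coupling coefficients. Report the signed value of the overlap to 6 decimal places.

√[4·3!2!1!/7! · 0!5!3!1!0!3!] = √(288/7)
  +(−1)^3/∏(3,0,2,0,0,1)! = -1/12  (running -1/12)
⟨..|..⟩ = √(288/7)·(-1/12) = -0.534522

−√(2/7) = -0.534522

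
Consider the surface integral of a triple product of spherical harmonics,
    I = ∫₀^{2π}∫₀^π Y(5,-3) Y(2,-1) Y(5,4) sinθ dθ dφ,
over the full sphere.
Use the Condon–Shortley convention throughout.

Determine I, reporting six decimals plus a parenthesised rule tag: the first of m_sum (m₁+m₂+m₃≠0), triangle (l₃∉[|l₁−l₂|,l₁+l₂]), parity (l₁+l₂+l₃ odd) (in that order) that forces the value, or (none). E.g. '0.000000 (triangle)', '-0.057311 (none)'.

Checks pass: Σm=0; 12 even; l₃=5∈[3,7].
(2·5+1)(2·2+1)(2·5+1) = 605
Δ: 2! 8! 2! / 13! → 1/38610
sum: t=0:+1/2880 t=1:−1/576 t=2:+1/2880 = -1/960
3j²(5 2 5; 0 0 0) = Δ·Π!·Σ² = 10/429  (sign +1)
sum: t=0:+1/80640 t=1:−1/10080 = -1/11520
3j²(5 2 5; -3 -1 4) = Δ·Π!·Σ² = 49/1430  (sign +1)
combine: 4πI² = 605·10/429·49/1430 = 245/507
take √, sign +1: I = 0.19609844
No selection rule forces the value: the integral is nonzero (none).

0.196098 (none)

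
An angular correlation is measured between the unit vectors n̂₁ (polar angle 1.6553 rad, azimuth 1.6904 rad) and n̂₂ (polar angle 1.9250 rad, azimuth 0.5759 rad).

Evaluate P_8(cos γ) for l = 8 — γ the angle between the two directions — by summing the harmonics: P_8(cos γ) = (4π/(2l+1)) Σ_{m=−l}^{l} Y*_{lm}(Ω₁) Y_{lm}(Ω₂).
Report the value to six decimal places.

Addition theorem: P_8(cos γ) = (4π/17) Σ_m Y*_{lm}(Ω₁) Y_{lm}(Ω₂), m = −8…8:
  term(m=-8) = -0.135033+0.075315i   from Y*(Ω₁)=+0.288574+0.409418i, Y(Ω₂)=-0.032410+0.306972i
  term(m=-7) = +0.004065+0.077385i   from Y*(Ω₁)=-0.126062+0.113629i, Y(Ω₂)=+0.287491-0.354724i
  term(m=-6) = -0.062382-0.026656i   from Y*(Ω₁)=+0.247904+0.216388i, Y(Ω₂)=-0.196091+0.063637i
  term(m=-5) = +0.036178-0.031139i   from Y*(Ω₁)=-0.109812+0.161197i, Y(Ω₂)=-0.236373-0.063410i
  term(m=-4) = +0.021337+0.082058i   from Y*(Ω₁)=+0.242189+0.125599i, Y(Ω₂)=+0.207899+0.231004i
  term(m=-3) = -0.021966-0.004496i   from Y*(Ω₁)=-0.072144+0.192362i, Y(Ω₂)=+0.017054+0.107795i
  term(m=-2) = +0.049328-0.063795i   from Y*(Ω₁)=+0.240230+0.058587i, Y(Ω₂)=+0.132682-0.297914i
  term(m=-1) = +0.004460+0.009086i   from Y*(Ω₁)=-0.024998+0.208006i, Y(Ω₂)=+0.040521-0.026311i
  term(m=+0) = -0.078065+0.000000i   from Y*(Ω₁)=+0.239630-0.000000i, Y(Ω₂)=-0.325774+0.000000i
  term(m=+1) = +0.004460-0.009086i   from Y*(Ω₁)=+0.024998+0.208006i, Y(Ω₂)=-0.040521-0.026311i
  term(m=+2) = +0.049328+0.063795i   from Y*(Ω₁)=+0.240230-0.058587i, Y(Ω₂)=+0.132682+0.297914i
  term(m=+3) = -0.021966+0.004496i   from Y*(Ω₁)=+0.072144+0.192362i, Y(Ω₂)=-0.017054+0.107795i
  term(m=+4) = +0.021337-0.082058i   from Y*(Ω₁)=+0.242189-0.125599i, Y(Ω₂)=+0.207899-0.231004i
  term(m=+5) = +0.036178+0.031139i   from Y*(Ω₁)=+0.109812+0.161197i, Y(Ω₂)=+0.236373-0.063410i
  term(m=+6) = -0.062382+0.026656i   from Y*(Ω₁)=+0.247904-0.216388i, Y(Ω₂)=-0.196091-0.063637i
  term(m=+7) = +0.004065-0.077385i   from Y*(Ω₁)=+0.126062+0.113629i, Y(Ω₂)=-0.287491-0.354724i
  term(m=+8) = -0.135033-0.075315i   from Y*(Ω₁)=+0.288574-0.409418i, Y(Ω₂)=-0.032410-0.306972i
Σ over m = -0.286090+0.000000i; ×(4π/17) → -0.211478+0.000000i. Real part: -0.211478

-0.211478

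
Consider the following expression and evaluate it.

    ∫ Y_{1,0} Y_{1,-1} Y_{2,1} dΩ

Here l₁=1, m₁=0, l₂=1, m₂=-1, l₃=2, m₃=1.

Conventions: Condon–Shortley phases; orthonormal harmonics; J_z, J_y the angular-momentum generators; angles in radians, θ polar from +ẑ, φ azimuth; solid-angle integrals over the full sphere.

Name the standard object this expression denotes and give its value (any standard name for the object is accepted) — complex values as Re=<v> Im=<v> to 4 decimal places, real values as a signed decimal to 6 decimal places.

This is a Gaunt coefficient — the integral of a triple product of spherical harmonics over the sphere.
Checks pass: Σm=0; 4 even; l₃=2∈[0,2].
(2·1+1)(2·1+1)(2·2+1) = 45
Δ: 0! 2! 2! / 5! → 1/30
sum: t=0:+1/1 = 1/1
3j²(1 1 2; 0 0 0) = Δ·Π!·Σ² = 2/15  (sign +1)
sum: t=0:+1/2 = 1/2
3j²(1 1 2; 0 -1 1) = Δ·Π!·Σ² = 1/10  (sign -1)
combine: 4πI² = 45·2/15·1/10 = 3/5
take √, sign -1: I = -0.21850969

Gaunt coefficient, -0.218510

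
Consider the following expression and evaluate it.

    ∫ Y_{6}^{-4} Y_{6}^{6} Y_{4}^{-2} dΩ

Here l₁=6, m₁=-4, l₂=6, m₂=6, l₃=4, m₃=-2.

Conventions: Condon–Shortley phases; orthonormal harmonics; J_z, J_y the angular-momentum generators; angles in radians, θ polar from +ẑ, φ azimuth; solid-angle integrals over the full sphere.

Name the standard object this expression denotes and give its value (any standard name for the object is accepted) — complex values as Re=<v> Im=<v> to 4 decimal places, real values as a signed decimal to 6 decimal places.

This is a Gaunt coefficient — the integral of a triple product of spherical harmonics over the sphere.
Rules hold: Σm=0, L=16 even, 0≤4≤12.
N = 13·13·9 = 1521
Δ = 8!·4!·4!/17! = 1/15315300
Racah Σ t=2..6: t=2:+1/829440 t=3:−1/25920 t=4:+1/9216 t=5:−1/25920 t=6:+1/829440 = 7/207360
⇒ 3j(6 6 4; 0 0 0)² = 28/2431, sgn +1
Racah Σ t=8..8: t=8:+1/3870720 = 1/3870720
⇒ 3j(6 6 4; -4 6 -2)² = 135/6188, sgn +1
4πI² = N·(3j₀)²·(3jₘ)² = 1215/3179
I = +1·√(0.382196/4π) = 0.17439657

Gaunt coefficient, +0.174397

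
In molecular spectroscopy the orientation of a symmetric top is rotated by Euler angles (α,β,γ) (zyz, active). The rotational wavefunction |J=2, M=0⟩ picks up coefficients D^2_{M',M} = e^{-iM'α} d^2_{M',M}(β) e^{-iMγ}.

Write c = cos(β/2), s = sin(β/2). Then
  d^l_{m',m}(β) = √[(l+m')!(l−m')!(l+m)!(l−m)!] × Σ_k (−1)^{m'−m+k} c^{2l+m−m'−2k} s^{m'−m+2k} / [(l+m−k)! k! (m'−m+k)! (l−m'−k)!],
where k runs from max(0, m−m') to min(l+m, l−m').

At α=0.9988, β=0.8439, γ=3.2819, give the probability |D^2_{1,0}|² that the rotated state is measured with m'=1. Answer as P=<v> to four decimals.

Split into d^2_{1,0}(β=0.8439) × two z-phases.
c=cos(0.843900/2)=0.912292, s=sin(0.843900/2)=0.409540; N=√[6·1·2·2]=4.898979
Admissible k: 0..1 (factorial args all ≥0)
  k=0: (−1)^1·4.8990/(2)·0.9123^3·0.4095^1 = -0.761682
  k=1: (−1)^2·4.8990/(2)·0.9123^1·0.4095^3 = +0.153497
d^2_{1,0}(0.8439) = -0.761682 +0.153497 = -0.608186
|D^2_{1,0}|² = |d^2_{1,0}(β)|² = (-0.608186)² = 0.369890 (the z-rotation phases have unit modulus)

P=0.3699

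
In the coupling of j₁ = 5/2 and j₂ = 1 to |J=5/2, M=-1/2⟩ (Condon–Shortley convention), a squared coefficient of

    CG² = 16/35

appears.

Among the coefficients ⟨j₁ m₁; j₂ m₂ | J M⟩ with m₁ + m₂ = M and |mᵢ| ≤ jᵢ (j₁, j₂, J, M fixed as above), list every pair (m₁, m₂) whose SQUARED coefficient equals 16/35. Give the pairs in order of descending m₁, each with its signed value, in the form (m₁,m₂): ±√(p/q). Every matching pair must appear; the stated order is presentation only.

(-3/2,1): −√(16/35)

Admissible pairs with m₁+m₂ = M = -1/2: (-3/2,1), (-1/2,0), (1/2,-1)
  (m₁,m₂)=(1/2,-1): CG² = 18/35, CG = +√(18/35)
  (m₁,m₂)=(-1/2,0): CG² = 1/35, CG = −√(1/35)
  (m₁,m₂)=(-3/2,1): CG² = 16/35, CG = −√(16/35)   ← matches the target
Pairs with CG² = 16/35: (-3/2,1): −√(16/35)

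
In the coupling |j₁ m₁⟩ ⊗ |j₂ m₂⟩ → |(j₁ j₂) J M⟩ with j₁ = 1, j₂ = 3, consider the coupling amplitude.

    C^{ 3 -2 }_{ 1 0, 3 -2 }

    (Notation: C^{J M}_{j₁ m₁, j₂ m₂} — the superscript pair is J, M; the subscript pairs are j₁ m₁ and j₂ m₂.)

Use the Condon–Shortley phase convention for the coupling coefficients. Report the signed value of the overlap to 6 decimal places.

√[7·1!1!5!/8! · 1!1!1!5!1!5!] = √(300)
  +(−1)^0/∏(0,1,1,1,0,4)! = 1/24  (running 1/24)
  +(−1)^1/∏(1,0,0,0,1,5)! = -1/120  (running 1/30)
⟨..|..⟩ = √(300)·(1/30) = +0.577350

+0.577350  (= +√(1/3))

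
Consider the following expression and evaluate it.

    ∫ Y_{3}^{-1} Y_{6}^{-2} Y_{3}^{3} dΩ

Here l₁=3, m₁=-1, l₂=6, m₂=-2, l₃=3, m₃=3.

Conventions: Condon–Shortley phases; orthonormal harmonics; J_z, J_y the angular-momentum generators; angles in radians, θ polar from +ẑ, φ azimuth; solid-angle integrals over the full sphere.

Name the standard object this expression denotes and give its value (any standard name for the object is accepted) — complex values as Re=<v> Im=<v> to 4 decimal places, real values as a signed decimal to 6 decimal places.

Gaunt coefficient, +0.062728

This is a Gaunt coefficient — the integral of a triple product of spherical harmonics over the sphere.
Checks pass: Σm=0; 12 even; l₃=3∈[3,9].
(2·3+1)(2·6+1)(2·3+1) = 637
Δ: 6! 0! 6! / 13! → 1/12012
sum: t=3:−1/1296 = -1/1296
3j²(3 6 3; 0 0 0) = Δ·Π!·Σ² = 100/3003  (sign +1)
sum: t=4:+1/34560 = 1/34560
3j²(3 6 3; -1 -2 3) = Δ·Π!·Σ² = 1/429  (sign +1)
combine: 4πI² = 637·100/3003·1/429 = 700/14157
take √, sign +1: I = 0.06272757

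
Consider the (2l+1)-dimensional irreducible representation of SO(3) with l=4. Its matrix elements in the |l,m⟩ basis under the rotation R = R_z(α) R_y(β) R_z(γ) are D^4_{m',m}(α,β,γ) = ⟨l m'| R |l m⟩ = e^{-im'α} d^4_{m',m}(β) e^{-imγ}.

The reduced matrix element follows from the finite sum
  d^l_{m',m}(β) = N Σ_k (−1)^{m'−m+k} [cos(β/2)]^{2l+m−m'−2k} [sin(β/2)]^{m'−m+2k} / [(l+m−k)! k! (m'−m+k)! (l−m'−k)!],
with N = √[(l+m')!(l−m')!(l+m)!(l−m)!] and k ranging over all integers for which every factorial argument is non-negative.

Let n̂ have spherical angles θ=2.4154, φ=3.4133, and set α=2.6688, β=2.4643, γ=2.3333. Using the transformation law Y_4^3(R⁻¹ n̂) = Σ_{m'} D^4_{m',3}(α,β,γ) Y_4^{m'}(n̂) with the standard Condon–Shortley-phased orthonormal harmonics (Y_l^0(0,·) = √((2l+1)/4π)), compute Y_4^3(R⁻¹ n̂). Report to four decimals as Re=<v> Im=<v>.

Need the full column D^4_{m',3} for m'=−4..4 at α=2.6688, β=2.4643, γ=2.3333.
cos(β/2)=0.332211, sin(β/2)=0.943205
d^4_{-4,3}: single k=7 term ⇒ +0.624025;  D = -0.537240-0.317459i
d^4_{-3,3}: k∈[6..7] ⇒ +0.543954 -0.626397 = -0.082443;  D = -0.044092-0.069661i
d^4_{-2,3}: k∈[5..6] ⇒ +0.307225 -0.825507 = -0.518282;  D = +0.047359+0.516114i
d^4_{-1,3}: k∈[4..5] ⇒ +0.127526 -0.616786 = -0.489260;  D = +0.182062-0.454124i
d^4_{0,3}: k∈[3..4] ⇒ +0.040174 -0.323844 = -0.283669;  D = -0.213878+0.186346i
d^4_{1,3}: k∈[2..3] ⇒ +0.009492 -0.127526 = -0.118034;  D = +0.114540-0.028506i
d^4_{2,3}: k∈[1..2] ⇒ +0.001576 -0.038113 = -0.036537;  D = -0.035584-0.008289i
d^4_{3,3}: k∈[0..1] ⇒ +0.000148 -0.008371 = -0.008223;  D = +0.006280+0.005308i
d^4_{4,3}: single k=0 term ⇒ -0.001191;  D = -0.000460-0.001099i
Y_4^{m'}(θ=2.4154,φ=3.4133) and Σ D·Y over m':
  (-0.5372-0.3175i)·(+0.0400-0.0762i)  (-0.0441-0.0697i)·(+0.1879-0.1994i)  (+0.0474+0.5161i)·(+0.3678-0.2222i)  (+0.1821-0.4541i)·(+0.2067-0.0576i)  (-0.2139+0.1863i)·(-0.2996+0.0000i)  (+0.1145-0.0285i)·(-0.2067-0.0576i)  (-0.0356-0.0083i)·(+0.3678+0.2222i)  (+0.0063+0.0053i)·(-0.1879-0.1994i)  (-0.0005-0.0011i)·(+0.0400+0.0762i)
Y_4^3(R⁻¹ n̂) = +0.103188+0.029059i

Re=0.1032 Im=0.0291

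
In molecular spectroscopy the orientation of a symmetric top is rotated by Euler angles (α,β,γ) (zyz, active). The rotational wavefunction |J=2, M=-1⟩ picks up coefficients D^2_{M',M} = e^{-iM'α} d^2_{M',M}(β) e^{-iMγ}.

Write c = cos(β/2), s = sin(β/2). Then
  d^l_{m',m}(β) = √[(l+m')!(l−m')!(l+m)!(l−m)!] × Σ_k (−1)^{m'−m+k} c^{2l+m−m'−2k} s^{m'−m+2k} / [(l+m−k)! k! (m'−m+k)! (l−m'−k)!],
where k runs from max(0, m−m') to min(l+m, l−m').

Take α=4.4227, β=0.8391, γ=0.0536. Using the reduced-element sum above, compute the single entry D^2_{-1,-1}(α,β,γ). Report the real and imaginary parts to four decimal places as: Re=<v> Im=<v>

Re=-0.0656 Im=-0.2727

First d^2_{-1,-1}(β=0.8391), then the phase factors e^{-i(-1)α} and e^{-i(-1)γ}:
Half-angle: c=0.913272, s=0.407350. N=√(1·6·1·6)=6.000000
k: max(0,(-1)−(-1))=0 … min(2+(-1),2−(-1))=1
  k=0: (−1)^0·6.0000/(6)·0.9133^4·0.4073^0 = +0.695667
  k=1: (−1)^1·6.0000/(2)·0.9133^2·0.4073^2 = -0.415199
d^2_{-1,-1}(0.8391) = +0.695667 -0.415199 = +0.280468
Attach z-rotation phases: D = e^{-i(-1)(4.4227)}·(+0.280468)·e^{-i(-1)(0.0536)} = -0.065602-0.272688i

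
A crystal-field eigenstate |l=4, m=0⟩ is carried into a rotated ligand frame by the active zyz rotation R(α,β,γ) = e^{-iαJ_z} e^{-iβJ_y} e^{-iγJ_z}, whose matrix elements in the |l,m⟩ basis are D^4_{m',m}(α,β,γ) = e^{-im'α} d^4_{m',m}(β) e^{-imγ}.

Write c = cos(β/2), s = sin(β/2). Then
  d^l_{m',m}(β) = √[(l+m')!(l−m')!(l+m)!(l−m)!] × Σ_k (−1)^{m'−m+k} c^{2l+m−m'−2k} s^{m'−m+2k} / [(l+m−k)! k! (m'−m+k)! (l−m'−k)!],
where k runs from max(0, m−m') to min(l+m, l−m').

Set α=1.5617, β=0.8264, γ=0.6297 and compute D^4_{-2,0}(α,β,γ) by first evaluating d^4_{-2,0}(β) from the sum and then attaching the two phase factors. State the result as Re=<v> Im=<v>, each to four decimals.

First d^4_{-2,0}(β=0.8264), then the phase factors e^{-i(-2)α} and e^{-i(0)γ}:
With c≡cos(β/2)=0.915841 and s≡sin(β/2)=0.401542, N=[2·720·24·24]^{1/2}=910.735966
k∈{2,3,4} keeps every argument non-negative
  k=2: (−1)^0·910.7360/(96)·0.9158^6·0.4015^2 = +0.902615
  k=3: (−1)^1·910.7360/(36)·0.9158^4·0.4015^4 = -0.462694
  k=4: (−1)^2·910.7360/(96)·0.9158^2·0.4015^6 = +0.033354
d^4_{-2,0}(0.8264) = +0.902615 -0.462694 +0.033354 = +0.473275
Phases: e^{-i·(-2)·1.5617}=-0.999835+0.018192i, e^{-i·(0)·0.6297}=+1.000000+0.000000i ⇒ D=-0.473197+0.008610i

Re=-0.4732 Im=0.0086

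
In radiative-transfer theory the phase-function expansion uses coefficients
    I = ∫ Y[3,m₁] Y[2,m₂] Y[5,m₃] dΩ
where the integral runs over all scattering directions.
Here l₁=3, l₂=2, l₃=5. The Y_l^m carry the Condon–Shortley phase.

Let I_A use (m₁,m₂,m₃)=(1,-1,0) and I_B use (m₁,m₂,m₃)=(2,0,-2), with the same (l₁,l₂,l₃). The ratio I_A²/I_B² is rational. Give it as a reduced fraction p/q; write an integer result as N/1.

l's match ⇒ only the (l;m) 3-j factors differ between A and B.
A: triangle coeff Δ(3,2,5) = 1/2310; Σ_t [0,0]: t=0:+1/288 = 1/288; (3j)²=5/231 [(3 2 5; 1 -1 0)], sign=-1
B: triangle coeff Δ(3,2,5) = 1/2310; Σ_t [0,0]: t=0:+1/480 = 1/480; (3j)²=3/110 [(3 2 5; 2 0 -2)], sign=-1
I_A²/I_B² = (5/231)/(3/110) = 50/63

50/63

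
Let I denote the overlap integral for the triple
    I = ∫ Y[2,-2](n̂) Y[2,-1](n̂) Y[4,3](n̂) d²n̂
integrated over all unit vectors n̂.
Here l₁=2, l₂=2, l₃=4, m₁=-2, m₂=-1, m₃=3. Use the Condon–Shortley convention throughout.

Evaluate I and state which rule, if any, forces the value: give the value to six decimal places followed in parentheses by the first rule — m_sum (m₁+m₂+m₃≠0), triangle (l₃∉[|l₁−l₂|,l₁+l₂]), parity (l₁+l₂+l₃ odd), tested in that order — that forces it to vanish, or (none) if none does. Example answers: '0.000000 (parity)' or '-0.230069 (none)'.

-0.238414 (none)

Rules hold: Σm=0, L=8 even, 0≤4≤4.
N = 5·5·9 = 225
Δ = 0!·4!·4!/9! = 1/630
Racah Σ t=0..0: t=0:+1/16 = 1/16
⇒ 3j(2 2 4; 0 0 0)² = 2/35, sgn +1
Racah Σ t=0..0: t=0:+1/144 = 1/144
⇒ 3j(2 2 4; -2 -1 3)² = 1/18, sgn -1
4πI² = N·(3j₀)²·(3jₘ)² = 5/7
I = -1·√(0.714286/4π) = -0.23841361
No selection rule forces the value: the integral is nonzero (none).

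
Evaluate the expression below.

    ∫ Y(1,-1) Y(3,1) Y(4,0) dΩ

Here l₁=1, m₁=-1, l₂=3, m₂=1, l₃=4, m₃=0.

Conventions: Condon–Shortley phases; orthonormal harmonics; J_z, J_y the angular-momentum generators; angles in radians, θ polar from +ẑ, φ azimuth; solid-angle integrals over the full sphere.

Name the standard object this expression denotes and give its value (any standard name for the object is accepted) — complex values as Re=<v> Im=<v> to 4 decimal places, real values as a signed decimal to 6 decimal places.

Gaunt coefficient, +0.150786

This is a Gaunt coefficient — the integral of a triple product of spherical harmonics over the sphere.
m-sum 0 ✓  L=8 even ✓  2≤4≤4 ✓
Π(2lᵢ+1) = 3×7×9 = 189
triangle coeff Δ(1,3,4) = 1/252
Σ_t [0,0]: t=0:+1/36 = 1/36
(3j)²=4/63 [(1 3 4; 0 0 0)], sign=+1
Σ_t [0,0]: t=0:+1/96 = 1/96
(3j)²=1/42 [(1 3 4; -1 1 0)], sign=+1
⇒ 4πI² = 2/7
I = (+1)√(2/7/(4π)) = 0.15078601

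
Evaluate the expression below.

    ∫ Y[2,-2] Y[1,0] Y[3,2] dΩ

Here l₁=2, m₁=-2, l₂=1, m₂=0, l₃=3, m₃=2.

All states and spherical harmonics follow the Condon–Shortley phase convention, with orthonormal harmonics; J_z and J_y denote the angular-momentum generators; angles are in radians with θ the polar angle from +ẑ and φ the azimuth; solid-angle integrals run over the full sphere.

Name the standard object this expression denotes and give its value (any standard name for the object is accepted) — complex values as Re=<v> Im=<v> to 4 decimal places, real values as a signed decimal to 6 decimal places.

This is a Gaunt coefficient — the integral of a triple product of spherical harmonics over the sphere.
m-sum 0 ✓  L=6 even ✓  1≤3≤3 ✓
Π(2lᵢ+1) = 5×3×7 = 105
triangle coeff Δ(2,1,3) = 1/105
Σ_t [0,0]: t=0:+1/4 = 1/4
(3j)²=3/35 [(2 1 3; 0 0 0)], sign=-1
Σ_t [0,0]: t=0:+1/24 = 1/24
(3j)²=1/21 [(2 1 3; -2 0 2)], sign=-1
⇒ 4πI² = 3/7
I = (+1)√(3/7/(4π)) = 0.18467439

Gaunt coefficient, +0.184674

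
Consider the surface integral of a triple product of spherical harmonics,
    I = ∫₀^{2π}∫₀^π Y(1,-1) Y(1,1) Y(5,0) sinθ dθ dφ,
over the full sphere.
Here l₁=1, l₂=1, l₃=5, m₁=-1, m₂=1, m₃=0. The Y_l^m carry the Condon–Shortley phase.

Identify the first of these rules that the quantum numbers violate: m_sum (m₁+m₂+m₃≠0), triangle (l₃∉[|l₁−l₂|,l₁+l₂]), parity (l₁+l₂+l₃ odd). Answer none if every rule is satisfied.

triangle

m₁+m₂+m₃ = -1 + 1 + 0 = 0  ✓
triangle: need |l₁−l₂| ≤ l₃ ≤ l₁+l₂ = [0,2]; l₃=5 is outside  ✗
parity: l₁+l₂+l₃ = 7 is odd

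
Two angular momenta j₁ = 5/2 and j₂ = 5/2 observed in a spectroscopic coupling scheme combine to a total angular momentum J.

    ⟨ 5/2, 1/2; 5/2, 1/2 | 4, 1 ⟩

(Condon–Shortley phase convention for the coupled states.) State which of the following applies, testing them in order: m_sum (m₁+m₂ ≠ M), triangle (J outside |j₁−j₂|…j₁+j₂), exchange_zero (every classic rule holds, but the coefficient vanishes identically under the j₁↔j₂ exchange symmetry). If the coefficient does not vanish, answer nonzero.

m-sum: m₁+m₂ = 1/2+1/2 = 1, M = 1  ✓
triangle: |j₁−j₂| = 0 ≤ J = 4 ≤ j₁+j₂ = 5  ✓
exchange: j₁=j₂ and m₁=m₂, and (−1)^(j₁+j₂−J) = (−1)^1 = −1 forces ⟨j₁m₁;j₂m₂|JM⟩ = −⟨j₂m₂;j₁m₁|JM⟩ = −⟨j₁m₁;j₂m₂|JM⟩ ⇒ the coefficient vanishes identically
Racah sum check: Σ_k collapses to 0 ⇒ CG = 0

exchange_zero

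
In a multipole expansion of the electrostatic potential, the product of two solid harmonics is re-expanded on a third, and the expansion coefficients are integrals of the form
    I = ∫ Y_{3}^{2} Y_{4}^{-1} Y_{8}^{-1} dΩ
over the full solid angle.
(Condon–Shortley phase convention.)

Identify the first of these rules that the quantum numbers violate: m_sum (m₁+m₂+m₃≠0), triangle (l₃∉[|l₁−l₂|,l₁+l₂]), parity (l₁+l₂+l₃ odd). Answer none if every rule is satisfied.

triangle

azimuthal sum: 2 − 1 − 1 = 0  ✓
l₃ must lie in [1,7]; have l₃=8  ✗
L = 3 + 4 + 8 = 15 (odd)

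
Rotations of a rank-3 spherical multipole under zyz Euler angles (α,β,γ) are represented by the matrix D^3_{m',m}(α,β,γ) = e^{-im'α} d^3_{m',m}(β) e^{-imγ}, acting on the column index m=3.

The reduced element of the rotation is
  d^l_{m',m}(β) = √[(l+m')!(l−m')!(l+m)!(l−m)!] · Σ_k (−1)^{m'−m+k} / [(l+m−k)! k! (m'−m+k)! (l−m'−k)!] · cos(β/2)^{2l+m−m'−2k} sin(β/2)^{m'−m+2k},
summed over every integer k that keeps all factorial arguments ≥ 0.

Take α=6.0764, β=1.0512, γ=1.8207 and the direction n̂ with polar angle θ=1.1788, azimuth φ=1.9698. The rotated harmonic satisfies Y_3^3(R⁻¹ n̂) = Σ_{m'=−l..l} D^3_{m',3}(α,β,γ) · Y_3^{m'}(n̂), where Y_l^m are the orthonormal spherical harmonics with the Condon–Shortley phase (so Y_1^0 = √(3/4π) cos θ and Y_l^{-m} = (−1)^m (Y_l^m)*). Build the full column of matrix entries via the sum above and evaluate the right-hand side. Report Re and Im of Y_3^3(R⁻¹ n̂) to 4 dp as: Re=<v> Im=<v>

Need the full column D^3_{m',3} for m'=−3..3 at α=6.0764, β=1.0512, γ=1.8207.
cos(β/2)=0.865023, sin(β/2)=0.501732
d^3_{-3,3}: single k=6 term ⇒ +0.015953;  D = +0.015632+0.003181i
d^3_{-2,3}: single k=5 term ⇒ +0.067369;  D = +0.061852+0.026700i
d^3_{-1,3}: single k=4 term ⇒ +0.183649;  D = +0.150074+0.105853i
d^3_{0,3}: single k=3 term ⇒ +0.365606;  D = +0.249134+0.267582i
d^3_{1,3}: single k=2 term ⇒ +0.545884;  D = +0.282027+0.467386i
d^3_{2,3}: single k=1 term ⇒ +0.595232;  D = +0.196335+0.561919i
d^3_{3,3}: single k=0 term ⇒ +0.418954;  D = +0.054043+0.415454i
Y_3^{m'}(θ=1.1788,φ=1.9698) and Σ D·Y over m':
  (+0.0156+0.0032i)·(+0.3066+0.1202i)  (+0.0619+0.0267i)·(-0.2328+0.2387i)  (+0.1501+0.1059i)·(+0.0314+0.0744i)  (+0.2491+0.2676i)·(-0.3237+0.0000i)  (+0.2820+0.4674i)·(-0.0314+0.0744i)  (+0.1963+0.5619i)·(-0.2328-0.2387i)  (+0.0540+0.4155i)·(-0.3066+0.1202i)
Y_3^3(R⁻¹ n̂) = -0.121846-0.352948i

Re=-0.1218 Im=-0.3529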